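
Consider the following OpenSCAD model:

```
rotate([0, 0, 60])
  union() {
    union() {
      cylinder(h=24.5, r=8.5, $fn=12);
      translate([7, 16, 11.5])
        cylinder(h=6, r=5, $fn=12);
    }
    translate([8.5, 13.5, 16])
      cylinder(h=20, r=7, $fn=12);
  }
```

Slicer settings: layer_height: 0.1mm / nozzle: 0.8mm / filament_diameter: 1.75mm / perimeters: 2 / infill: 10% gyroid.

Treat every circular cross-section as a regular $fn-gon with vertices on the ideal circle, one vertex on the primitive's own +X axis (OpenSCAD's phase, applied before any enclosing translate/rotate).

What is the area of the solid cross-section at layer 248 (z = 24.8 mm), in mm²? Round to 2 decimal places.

147.00 mm²

At z = 24.8 mm: the cylinder does not reach this height (z outside [0, 24.5]); the cylinder at (7, 16) is absent (z outside [11.5, 17.5]); Combining (union): nothing is present at this height; the r=7 cylinder at (8.5, 13.5) contributes a regular 12-gon of circumradius 7 (area = (12/2)·7.000²·sin(360°/12) = 147.00 mm²); Combining (union): only the r=7 cylinder at (8.5, 13.5) is present, so the union is just that shape — area = 147.00 mm²; (whole slice rotated 60° about Z — lengths, areas and connectivity unchanged). Overall, the cross-section is a single solid region. Net area = 147.00 mm².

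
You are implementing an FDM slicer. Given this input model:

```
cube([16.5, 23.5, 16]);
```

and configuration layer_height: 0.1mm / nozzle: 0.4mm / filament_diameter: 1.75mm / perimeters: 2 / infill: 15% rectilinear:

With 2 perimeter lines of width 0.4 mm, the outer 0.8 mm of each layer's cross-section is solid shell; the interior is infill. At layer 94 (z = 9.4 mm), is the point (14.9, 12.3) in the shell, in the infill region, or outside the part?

At z = 9.4 mm: the 16.5×23.5 cube contributes its full rectangle. Overall, the cross-section is a single solid region. The nearest boundary edge runs (16.50, 0.00)→(16.50, 23.50); distance from the point to it = 1.60 mm. The point is inside the cross-section and 1.60 mm from the nearest boundary — more than the 0.8 mm shell width (2 × 0.4), so it's in the infill interior.

infill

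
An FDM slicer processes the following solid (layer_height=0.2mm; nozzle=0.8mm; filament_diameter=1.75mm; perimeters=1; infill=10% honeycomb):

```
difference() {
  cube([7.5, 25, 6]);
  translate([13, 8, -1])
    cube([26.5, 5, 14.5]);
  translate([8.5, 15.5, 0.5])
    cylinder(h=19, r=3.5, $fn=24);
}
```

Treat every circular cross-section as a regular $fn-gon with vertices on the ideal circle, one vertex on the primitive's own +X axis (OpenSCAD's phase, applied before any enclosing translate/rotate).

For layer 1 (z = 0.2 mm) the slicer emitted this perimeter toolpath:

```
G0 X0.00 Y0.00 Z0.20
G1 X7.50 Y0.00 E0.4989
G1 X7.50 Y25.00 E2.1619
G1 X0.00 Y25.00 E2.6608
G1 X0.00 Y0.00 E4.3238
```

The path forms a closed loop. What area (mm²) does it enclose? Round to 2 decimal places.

Apply the shoelace formula to the sequence of (X, Y) vertices; enclosed area = 187.50 mm².

187.50 mm²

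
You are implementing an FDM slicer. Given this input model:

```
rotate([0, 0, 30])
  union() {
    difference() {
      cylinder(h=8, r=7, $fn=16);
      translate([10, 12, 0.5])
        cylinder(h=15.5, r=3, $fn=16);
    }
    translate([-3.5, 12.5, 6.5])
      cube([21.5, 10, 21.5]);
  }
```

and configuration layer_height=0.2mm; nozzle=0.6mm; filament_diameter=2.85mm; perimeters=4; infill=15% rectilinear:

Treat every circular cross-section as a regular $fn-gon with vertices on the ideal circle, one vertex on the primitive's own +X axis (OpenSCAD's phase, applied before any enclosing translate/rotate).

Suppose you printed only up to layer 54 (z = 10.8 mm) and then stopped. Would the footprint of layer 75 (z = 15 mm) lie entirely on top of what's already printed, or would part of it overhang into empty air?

Compare the two slices. At z = 10.8: the cylinder does not reach this height (z outside [0, 8]); the r=3 cylinder at (10, 12) contributes a regular 16-gon of circumradius 3 (area = (16/2)·3.000²·sin(360°/16) = 27.55 mm²); Taking the first minus the rest: the first operand is absent here, so nothing remains; the cube at (-3.5, 12.5) is present — its section is the full 21.5×10 rectangle (area 215.00 mm²); Combining (union): only the 21.5×10 cube at (-3.5, 12.5) is present, so the union is just that shape — area = 215.00 mm²; (whole slice rotated 30° about Z — lengths, areas and connectivity unchanged). At z = 15: the cylinder does not reach this height (z outside [0, 8]); the r=3 cylinder at (10, 12) contributes a regular 16-gon of circumradius 3 (area = (16/2)·3.000²·sin(360°/16) = 27.55 mm²); Taking the first minus the rest: the first operand is absent here, so nothing remains; the cube at (-3.5, 12.5) is present — its section is the full 21.5×10 rectangle (area 215.00 mm²); Combining (union): only the 21.5×10 cube at (-3.5, 12.5) is present, so the union is just that shape — area = 215.00 mm²; (whole slice rotated 30° about Z — lengths, areas and connectivity unchanged). Checking containment: the cross-section at z = 15 is a subset of the cross-section at z = 10.8.

entirely on top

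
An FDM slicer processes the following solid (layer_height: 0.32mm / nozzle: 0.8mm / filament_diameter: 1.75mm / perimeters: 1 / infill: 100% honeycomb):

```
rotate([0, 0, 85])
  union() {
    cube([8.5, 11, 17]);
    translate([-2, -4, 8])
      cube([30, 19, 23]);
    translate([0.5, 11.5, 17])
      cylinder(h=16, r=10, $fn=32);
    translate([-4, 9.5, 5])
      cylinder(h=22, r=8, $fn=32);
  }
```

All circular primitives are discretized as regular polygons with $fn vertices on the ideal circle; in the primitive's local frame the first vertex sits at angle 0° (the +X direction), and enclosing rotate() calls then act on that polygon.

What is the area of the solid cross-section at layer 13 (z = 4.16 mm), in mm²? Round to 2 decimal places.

At z = 4.16 mm: the 8.5×11 cube contributes its full rectangle (area 93.50 mm²); the cube at (-2, -4) is absent (z outside [8, 31]); the cylinder at (0.5, 11.5) does not reach this height (z outside [17, 33]); the cylinder at (-4, 9.5) does not reach this height (z outside [5, 27]); Combining (union): only the 8.5×11 cube is present, so the union is just that shape — area = 93.50 mm²; (rotated 85° about Z; rotation is an isometry so areas/perimeters/island counts are preserved). Overall, the cross-section is a single solid region. Net area = 93.50 mm².

93.50 mm²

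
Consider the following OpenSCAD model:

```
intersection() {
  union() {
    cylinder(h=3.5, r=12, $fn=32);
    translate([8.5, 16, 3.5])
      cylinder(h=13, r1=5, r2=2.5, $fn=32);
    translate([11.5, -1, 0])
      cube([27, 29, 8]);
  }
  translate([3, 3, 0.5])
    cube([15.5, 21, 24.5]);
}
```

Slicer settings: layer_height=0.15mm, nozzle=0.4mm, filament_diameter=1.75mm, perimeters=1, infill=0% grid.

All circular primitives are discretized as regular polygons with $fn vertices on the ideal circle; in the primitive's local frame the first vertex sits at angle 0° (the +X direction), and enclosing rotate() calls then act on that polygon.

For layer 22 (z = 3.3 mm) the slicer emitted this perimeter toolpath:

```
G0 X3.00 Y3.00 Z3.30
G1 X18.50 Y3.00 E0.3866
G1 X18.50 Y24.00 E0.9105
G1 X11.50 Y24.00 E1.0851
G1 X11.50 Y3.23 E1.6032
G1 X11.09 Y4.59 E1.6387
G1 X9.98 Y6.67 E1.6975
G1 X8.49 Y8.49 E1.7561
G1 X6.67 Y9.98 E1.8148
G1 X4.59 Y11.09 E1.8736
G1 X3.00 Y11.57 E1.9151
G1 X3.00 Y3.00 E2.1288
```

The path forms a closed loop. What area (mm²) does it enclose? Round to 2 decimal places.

197.38 mm²

Apply the shoelace formula to the sequence of (X, Y) vertices; enclosed area = 197.38 mm².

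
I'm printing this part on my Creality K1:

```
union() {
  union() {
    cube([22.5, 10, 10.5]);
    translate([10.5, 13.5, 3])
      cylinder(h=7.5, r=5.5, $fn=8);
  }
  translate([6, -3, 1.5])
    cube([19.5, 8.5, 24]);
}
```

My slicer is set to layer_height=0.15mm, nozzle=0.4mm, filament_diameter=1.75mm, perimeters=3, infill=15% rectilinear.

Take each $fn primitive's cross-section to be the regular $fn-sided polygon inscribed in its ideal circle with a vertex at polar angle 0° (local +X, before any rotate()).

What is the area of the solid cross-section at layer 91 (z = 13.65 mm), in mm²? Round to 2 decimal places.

165.75 mm²

At z = 13.65 mm: the cube is absent (z outside [0, 10.5]); the cylinder at (10.5, 13.5) is not intersected at this z (z outside [3, 10.5]); Merging all regions: nothing is present at this height; the cube at (6, -3) (footprint 19.5×8.5) is included at this height (area 165.75 mm²); Taking the union: only the 19.5×8.5 cube at (6, -3) is present, so the union is just that shape — area = 165.75 mm². Overall, the cross-section is a single solid region. Net area = 165.75 mm².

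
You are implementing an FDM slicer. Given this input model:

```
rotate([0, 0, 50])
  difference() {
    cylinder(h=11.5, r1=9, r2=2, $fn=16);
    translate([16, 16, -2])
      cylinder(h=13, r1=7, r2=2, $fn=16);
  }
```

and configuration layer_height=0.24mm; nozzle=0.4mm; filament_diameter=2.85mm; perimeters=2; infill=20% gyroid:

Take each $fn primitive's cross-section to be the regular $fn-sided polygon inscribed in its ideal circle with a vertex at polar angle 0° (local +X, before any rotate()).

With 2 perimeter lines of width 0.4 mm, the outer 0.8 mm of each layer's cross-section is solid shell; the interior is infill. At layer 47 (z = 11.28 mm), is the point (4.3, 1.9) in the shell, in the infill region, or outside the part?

At z = 11.28 mm: the cone: at t=0.981 of its height the radius interpolates to r₁+(r₂−r₁)t = 2.134, giving a regular 16-gon of that circumradius; the cone at (16, 16) does not reach this height (z outside [-2, 11]); After the difference (first − rest): none of the subtracted shapes is present at this height, so the cone is unchanged — 1 connected region; (whole slice rotated 50° about Z — lengths, areas and connectivity unchanged). Overall, the cross-section is a single solid region. Undo the 50° rotation: the query point maps to (4.219, -2.073) in the un-rotated model frame. The nearest boundary edge runs (1.51, -1.51)→(1.97, -0.82); distance from the point to it = 2.58 mm. The point is not inside any of the regions above, so it lies outside the cross-section (2.58 mm from the nearest boundary).

outside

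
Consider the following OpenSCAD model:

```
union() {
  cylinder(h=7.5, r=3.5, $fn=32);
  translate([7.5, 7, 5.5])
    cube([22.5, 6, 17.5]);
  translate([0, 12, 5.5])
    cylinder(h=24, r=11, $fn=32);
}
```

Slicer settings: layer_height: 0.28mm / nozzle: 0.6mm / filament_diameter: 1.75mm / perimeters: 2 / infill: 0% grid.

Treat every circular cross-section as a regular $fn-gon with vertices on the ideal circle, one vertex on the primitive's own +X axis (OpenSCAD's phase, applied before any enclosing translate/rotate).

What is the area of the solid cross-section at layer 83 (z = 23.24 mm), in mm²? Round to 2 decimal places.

At z = 23.24 mm: the cylinder is not intersected at this z (z outside [0, 7.5]); the cube at (7.5, 7) is absent (z outside [5.5, 23]); the r=11 cylinder at (0, 12) contributes a regular 32-gon of circumradius 11 (area = (32/2)·11.000²·sin(360°/32) = 377.69 mm²); Merging all regions: only the r=11 cylinder at (0, 12) is present, so the union is just that shape — area = 377.69 mm². Overall, the cross-section is a single solid region. Net area = 377.69 mm².

377.69 mm²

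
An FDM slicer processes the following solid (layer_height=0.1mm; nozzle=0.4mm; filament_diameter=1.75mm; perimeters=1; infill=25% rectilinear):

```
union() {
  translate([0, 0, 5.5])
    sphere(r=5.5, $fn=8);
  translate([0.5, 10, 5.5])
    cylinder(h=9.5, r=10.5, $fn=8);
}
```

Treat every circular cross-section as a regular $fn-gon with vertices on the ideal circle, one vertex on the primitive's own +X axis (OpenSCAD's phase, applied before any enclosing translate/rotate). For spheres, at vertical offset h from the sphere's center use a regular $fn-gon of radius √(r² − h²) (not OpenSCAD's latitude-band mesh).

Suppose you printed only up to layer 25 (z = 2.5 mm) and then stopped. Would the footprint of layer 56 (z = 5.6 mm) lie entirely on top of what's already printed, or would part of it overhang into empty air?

Compare the two slices. At z = 2.5: the sphere: section is a regular 8-gon, circumradius = √(r²−h²) = √(5.5²−3²) = 4.610 (area = (8/2)·4.610²·sin(360°/8) = 60.10 mm²); the cylinder at (0.5, 10) does not reach this height (z outside [5.5, 15]); Merging all regions: only the r=5.5 sphere is present, so the union is just that shape — area = 60.10 mm². At z = 5.6: the r=5.5 sphere contributes a regular 8-gon of circumradius √(5.5²−0.1²) = 5.499 (area = (8/2)·5.499²·sin(360°/8) = 85.53 mm²); the r=10.5 cylinder at (0.5, 10) gives a regular 8-gon of circumradius 10.5 (constant along its height) (area = (8/2)·10.500²·sin(360°/8) = 311.83 mm²); Combining (union): the regions partially overlap — summed areas 397.37 mm² minus the doubly-counted overlap 36.77 mm² gives 360.60 mm² — area = 360.60 mm². Checking containment: at z = 5.6 the cross-section extends beyond the z = 2.5 cross-section by about 300.49 mm².

part overhangs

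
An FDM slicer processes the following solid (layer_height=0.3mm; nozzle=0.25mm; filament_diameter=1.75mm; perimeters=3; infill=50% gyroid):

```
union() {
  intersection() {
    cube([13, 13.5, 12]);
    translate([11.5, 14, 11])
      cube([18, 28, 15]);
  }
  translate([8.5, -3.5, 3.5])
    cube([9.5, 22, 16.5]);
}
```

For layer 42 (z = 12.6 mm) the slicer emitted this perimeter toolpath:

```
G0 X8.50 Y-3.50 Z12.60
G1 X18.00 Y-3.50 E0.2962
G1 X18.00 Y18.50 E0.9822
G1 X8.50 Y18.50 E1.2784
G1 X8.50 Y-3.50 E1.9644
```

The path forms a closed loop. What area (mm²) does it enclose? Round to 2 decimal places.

209.00 mm²

Apply the shoelace formula to the sequence of (X, Y) vertices; enclosed area = 209.00 mm².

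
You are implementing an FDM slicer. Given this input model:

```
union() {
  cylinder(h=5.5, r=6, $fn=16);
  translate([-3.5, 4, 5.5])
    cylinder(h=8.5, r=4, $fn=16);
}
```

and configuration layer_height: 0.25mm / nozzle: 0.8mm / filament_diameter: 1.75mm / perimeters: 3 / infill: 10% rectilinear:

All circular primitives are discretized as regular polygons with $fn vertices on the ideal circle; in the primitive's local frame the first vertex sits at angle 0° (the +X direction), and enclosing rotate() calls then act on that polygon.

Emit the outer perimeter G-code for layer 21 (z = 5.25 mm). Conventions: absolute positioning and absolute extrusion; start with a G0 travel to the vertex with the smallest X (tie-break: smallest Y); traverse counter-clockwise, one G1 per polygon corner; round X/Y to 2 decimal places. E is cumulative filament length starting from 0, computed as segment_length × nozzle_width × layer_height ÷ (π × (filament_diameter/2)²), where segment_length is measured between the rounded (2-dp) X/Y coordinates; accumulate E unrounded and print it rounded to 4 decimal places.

G0 X-6.00 Y0.00 Z5.25
G1 X-5.54 Y-2.30 E0.1950
G1 X-4.24 Y-4.24 E0.3892
G1 X-2.30 Y-5.54 E0.5834
G1 X0.00 Y-6.00 E0.7784
G1 X2.30 Y-5.54 E0.9735
G1 X4.24 Y-4.24 E1.1676
G1 X5.54 Y-2.30 E1.3618
G1 X6.00 Y0.00 E1.5569
G1 X5.54 Y2.30 E1.7519
G1 X4.24 Y4.24 E1.9461
G1 X2.30 Y5.54 E2.1402
G1 X0.00 Y6.00 E2.3353
G1 X-2.30 Y5.54 E2.5303
G1 X-4.24 Y4.24 E2.7245
G1 X-5.54 Y2.30 E2.9187
G1 X-6.00 Y0.00 E3.1137

At z = 5.25 mm: the r=6 cylinder contributes a regular 16-gon of circumradius 6; the cylinder at (-3.5, 4) is absent (z outside [5.5, 14]); Taking the union: only the r=6 cylinder is present, so the union is just that shape — 1 connected region. The outline is a single polygon with 16 vertices. Extrusion per mm of travel: 0.8 × 0.25 / (π × 0.875²) = 0.083150. Accumulating E over each segment gives final E = 3.1137.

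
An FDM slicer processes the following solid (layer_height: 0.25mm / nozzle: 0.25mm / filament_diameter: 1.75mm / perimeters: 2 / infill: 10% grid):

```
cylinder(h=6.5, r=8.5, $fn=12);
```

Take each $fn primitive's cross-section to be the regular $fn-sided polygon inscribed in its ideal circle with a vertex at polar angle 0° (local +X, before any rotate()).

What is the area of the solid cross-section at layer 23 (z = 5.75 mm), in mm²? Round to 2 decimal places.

At z = 5.75 mm: the r=8.5 cylinder contributes a regular 12-gon of circumradius 8.5 (area = (12/2)·8.500²·sin(360°/12) = 216.75 mm²). Overall, the cross-section is a single solid region. Net area = 216.75 mm².

216.75 mm²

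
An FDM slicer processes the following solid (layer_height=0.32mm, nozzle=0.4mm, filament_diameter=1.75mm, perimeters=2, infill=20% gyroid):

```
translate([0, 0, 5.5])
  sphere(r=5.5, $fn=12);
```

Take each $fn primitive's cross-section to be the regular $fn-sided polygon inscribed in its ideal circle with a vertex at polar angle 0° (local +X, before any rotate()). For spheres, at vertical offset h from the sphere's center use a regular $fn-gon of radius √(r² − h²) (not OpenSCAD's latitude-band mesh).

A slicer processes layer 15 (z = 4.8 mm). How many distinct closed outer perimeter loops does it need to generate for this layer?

1

At z = 4.8 mm: the sphere: section is a regular 12-gon, circumradius = √(r²−h²) = √(5.5²−0.7²) = 5.455. The result has 1 disconnected region.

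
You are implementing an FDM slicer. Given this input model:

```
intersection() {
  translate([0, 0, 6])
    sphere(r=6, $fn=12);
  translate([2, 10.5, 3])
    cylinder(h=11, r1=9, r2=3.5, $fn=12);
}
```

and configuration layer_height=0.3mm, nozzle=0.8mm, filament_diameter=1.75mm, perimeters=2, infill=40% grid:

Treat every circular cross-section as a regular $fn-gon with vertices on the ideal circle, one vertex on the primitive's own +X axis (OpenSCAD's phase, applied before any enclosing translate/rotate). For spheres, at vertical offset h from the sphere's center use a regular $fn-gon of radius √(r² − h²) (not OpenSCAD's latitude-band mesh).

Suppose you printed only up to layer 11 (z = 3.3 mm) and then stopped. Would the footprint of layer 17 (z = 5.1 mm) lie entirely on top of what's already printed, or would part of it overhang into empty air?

part overhangs

Compare the two slices. At z = 3.3: the sphere: section is a regular 12-gon, circumradius = √(r²−h²) = √(6²−2.7²) = 5.358 (area = (12/2)·5.358²·sin(360°/12) = 86.13 mm²); the cone at (2, 10.5) (r1=9→r2=3.5) has section circumradius 8.850 here — a regular 12-gon (area = (12/2)·8.850²·sin(360°/12) = 234.97 mm²); Taking the intersection: the cone at (2, 10.5) partially overlaps the r=6 sphere; clipping to the common part keeps 18.61 mm² — area = 18.61 mm². At z = 5.1: the r=6 sphere slices to a regular 12-gon of circumradius 5.932 (√(r²−h²) with h=0.9 from center) (area = (12/2)·5.932²·sin(360°/12) = 105.57 mm²); the cone at (2, 10.5): at t=0.191 of its height the radius interpolates to r₁+(r₂−r₁)t = 7.950, giving a regular 12-gon of that circumradius (area = (12/2)·7.950²·sin(360°/12) = 189.61 mm²); After intersecting: the cone at (2, 10.5) partially overlaps the r=6 sphere; clipping to the common part keeps 16.13 mm² — area = 16.13 mm². Checking containment: at z = 5.1 the cross-section extends beyond the z = 3.3 cross-section by about 4.72 mm².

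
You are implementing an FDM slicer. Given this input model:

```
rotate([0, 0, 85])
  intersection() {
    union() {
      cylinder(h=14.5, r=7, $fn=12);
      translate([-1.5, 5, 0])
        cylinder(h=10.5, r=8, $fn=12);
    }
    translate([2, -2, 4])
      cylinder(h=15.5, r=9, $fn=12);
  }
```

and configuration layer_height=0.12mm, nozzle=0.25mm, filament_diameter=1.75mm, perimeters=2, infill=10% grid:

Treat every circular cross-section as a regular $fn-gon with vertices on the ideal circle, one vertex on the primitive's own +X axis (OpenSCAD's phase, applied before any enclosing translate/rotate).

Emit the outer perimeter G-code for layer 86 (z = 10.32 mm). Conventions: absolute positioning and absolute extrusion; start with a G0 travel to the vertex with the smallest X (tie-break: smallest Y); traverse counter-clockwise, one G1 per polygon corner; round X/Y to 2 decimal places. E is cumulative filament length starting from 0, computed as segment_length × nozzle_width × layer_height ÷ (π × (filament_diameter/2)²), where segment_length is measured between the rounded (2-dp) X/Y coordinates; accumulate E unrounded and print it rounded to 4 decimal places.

G0 X-6.80 Y2.60 Z10.32
G1 X-5.99 Y-1.99 E0.0581
G1 X-3.00 Y-5.55 E0.1161
G1 X0.41 Y-6.79 E0.1614
G1 X2.96 Y-6.34 E0.1937
G1 X5.73 Y-4.02 E0.2387
G1 X6.97 Y-0.61 E0.2840
G1 X6.34 Y2.96 E0.3292
G1 X4.02 Y5.73 E0.3743
G1 X0.61 Y6.97 E0.4195
G1 X-2.89 Y6.36 E0.4638
G1 X-4.41 Y6.91 E0.4840
G1 X-5.29 Y6.76 E0.4951
G1 X-6.80 Y2.60 E0.5503

At z = 10.32 mm: the r=7 cylinder gives a regular 12-gon of circumradius 7 (constant along its height); the r=8 cylinder at (-1.5, 5) contributes a regular 12-gon of circumradius 8; Combining (union): the regions partially overlap (shared area 93.28 mm²), so overlapping operands fuse into one piece — 1 connected region; the r=9 cylinder at (2, -2) gives a regular 12-gon of circumradius 9 (constant along its height); After intersecting: the r=9 cylinder at (2, -2) partially overlaps that combined region; clipping to the common part keeps 145.02 mm² — 1 connected region; (whole slice rotated 85° about Z — lengths, areas and connectivity unchanged). The outline is a single polygon with 13 vertices. Extrusion per mm of travel: 0.25 × 0.12 / (π × 0.875²) = 0.012473. Accumulating E over each segment gives final E = 0.5503.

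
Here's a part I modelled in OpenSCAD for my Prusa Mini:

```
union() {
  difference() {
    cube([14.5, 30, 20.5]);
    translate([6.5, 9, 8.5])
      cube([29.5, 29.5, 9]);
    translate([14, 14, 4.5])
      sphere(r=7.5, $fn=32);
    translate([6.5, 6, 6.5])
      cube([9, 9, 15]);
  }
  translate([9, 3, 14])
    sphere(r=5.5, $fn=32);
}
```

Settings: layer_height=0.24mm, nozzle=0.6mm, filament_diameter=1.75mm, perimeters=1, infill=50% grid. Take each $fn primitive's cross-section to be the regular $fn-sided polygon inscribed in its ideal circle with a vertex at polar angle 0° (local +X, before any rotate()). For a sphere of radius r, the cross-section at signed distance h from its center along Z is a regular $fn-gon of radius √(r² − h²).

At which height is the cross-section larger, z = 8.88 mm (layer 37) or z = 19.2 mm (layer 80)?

Layer 37 (z = 8.88): the 14.5×30 cube contributes its full rectangle (area 435.00 mm²); the cube at (6.5, 9) is present — its section is the full 29.5×29.5 rectangle (area 870.25 mm²); the r=7.5 sphere at (14, 14) slices to a regular 32-gon of circumradius 6.088 (√(r²−h²) with h=4.38 from center) (area = (32/2)·6.088²·sin(360°/32) = 115.70 mm²); the cube at (6.5, 6) is present — its section is the full 9×9 rectangle (area 81.00 mm²); Subtracting the remaining from the first: starting from the 14.5×30 cube (435.00 mm²), the 29.5×29.5 cube at (6.5, 9) partially overlaps it — only the 168.00 mm² overlap (of its 870.25 mm²) is removed, clipping the outline; the r=7.5 sphere at (14, 14) partially overlaps it — only the 3.03 mm² overlap (of its 115.70 mm²) is removed, clipping the outline; the 9×9 cube at (6.5, 6) partially overlaps it — only the 20.97 mm² overlap (of its 81.00 mm²) is removed, clipping the outline — area = 243.00 mm²; the r=5.5 sphere at (9, 3) slices to a regular 32-gon of circumradius 2.009 (√(r²−h²) with h=5.12 from center) (area = (32/2)·2.009²·sin(360°/32) = 12.60 mm²); Merging all regions: the r=5.5 sphere at (9, 3) lies entirely inside the result so far, so the union is just the result so far — area = 243.00 mm². So its area = 243.00 mm². Layer 80 (z = 19.2): the cube (footprint 14.5×30) is included at this height (area 435.00 mm²); the cube at (6.5, 9) is absent (z outside [8.5, 17.5]); the sphere at (14, 14) is absent (|z−center|=14.700 > r=7.5); the cube at (6.5, 6) (footprint 9×9) is included at this height (area 81.00 mm²); Taking the first minus the rest: starting from the 14.5×30 cube (435.00 mm²), the 9×9 cube at (6.5, 6) partially overlaps it — only the 72.00 mm² overlap (of its 81.00 mm²) is removed, clipping the outline — area = 363.00 mm²; the r=5.5 sphere at (9, 3) contributes a regular 32-gon of circumradius √(5.5²−5.2²) = 1.792 (area = (32/2)·1.792²·sin(360°/32) = 10.02 mm²); Merging all regions: the r=5.5 sphere at (9, 3) lies entirely inside the result so far, so the union is just the result so far — area = 363.00 mm². So its area = 363.00 mm². Layer 80 is larger (363.00 vs 243.00 mm²).

layer 80 (z = 19.2 mm)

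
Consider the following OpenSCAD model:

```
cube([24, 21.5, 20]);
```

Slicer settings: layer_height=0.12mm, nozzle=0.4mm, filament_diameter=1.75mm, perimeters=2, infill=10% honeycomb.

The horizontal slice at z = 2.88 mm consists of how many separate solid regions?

At z = 2.88 mm: the cube is present — its section is the full 24×21.5 rectangle. The result has 1 disconnected region.

1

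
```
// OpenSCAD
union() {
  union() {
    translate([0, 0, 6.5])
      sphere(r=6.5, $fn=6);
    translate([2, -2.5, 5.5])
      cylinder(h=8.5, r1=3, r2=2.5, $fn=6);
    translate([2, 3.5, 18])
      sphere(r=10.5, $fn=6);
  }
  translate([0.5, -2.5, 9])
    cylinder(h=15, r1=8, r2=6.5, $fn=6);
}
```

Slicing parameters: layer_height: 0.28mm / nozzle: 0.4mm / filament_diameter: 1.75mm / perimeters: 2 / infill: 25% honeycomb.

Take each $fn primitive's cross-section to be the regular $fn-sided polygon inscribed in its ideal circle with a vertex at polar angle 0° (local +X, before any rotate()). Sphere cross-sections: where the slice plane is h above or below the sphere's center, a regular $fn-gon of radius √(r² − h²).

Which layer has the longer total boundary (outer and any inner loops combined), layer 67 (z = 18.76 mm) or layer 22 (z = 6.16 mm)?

layer 67 (z = 18.76 mm)

Layer 67 (z = 18.76): the sphere does not reach this height (|z−center|=12.260 > r=6.5); the cone at (2, -2.5) is not intersected at this z (z outside [5.5, 14]); the r=10.5 sphere at (2, 3.5) slices to a regular 6-gon of circumradius 10.472 (√(r²−h²) with h=0.76 from center) (perimeter = 2·6·10.472·sin(180°/6) = 62.83 mm); Combining (union): only the r=10.5 sphere at (2, 3.5) is present, so the union is just that shape — boundary = 62.83 mm; the cone at (0.5, -2.5): at t=0.651 of its height the radius interpolates to r₁+(r₂−r₁)t = 7.024, giving a regular 6-gon of that circumradius (perimeter = 2·6·7.024·sin(180°/6) = 42.14 mm); Taking the union: the regions partially overlap (shared area 96.12 mm²), so the edge portions inside another operand are dropped and the merged outline is re-measured after clipping — boundary = 67.83 mm. So its perimeter = 67.83 mm. Layer 22 (z = 6.16): the r=6.5 sphere contributes a regular 6-gon of circumradius √(6.5²−0.34²) = 6.491 (perimeter = 2·6·6.491·sin(180°/6) = 38.95 mm); the cone at (2, -2.5): at t=0.078 of its height the radius interpolates to r₁+(r₂−r₁)t = 2.961, giving a regular 6-gon of that circumradius (perimeter = 2·6·2.961·sin(180°/6) = 17.77 mm); the sphere at (2, 3.5) is not intersected at this z (|z−center|=11.840 > r=10.5); Taking the union: the cone at (2, -2.5) lies entirely inside the r=6.5 sphere, so the union is just the r=6.5 sphere — boundary = 38.95 mm; the cone at (0.5, -2.5) is absent (z outside [9, 24]); Taking the union: only the result so far is present, so the union is just that shape — boundary = 38.95 mm. So its perimeter = 38.95 mm. Layer 67 is larger (67.83 vs 38.95 mm).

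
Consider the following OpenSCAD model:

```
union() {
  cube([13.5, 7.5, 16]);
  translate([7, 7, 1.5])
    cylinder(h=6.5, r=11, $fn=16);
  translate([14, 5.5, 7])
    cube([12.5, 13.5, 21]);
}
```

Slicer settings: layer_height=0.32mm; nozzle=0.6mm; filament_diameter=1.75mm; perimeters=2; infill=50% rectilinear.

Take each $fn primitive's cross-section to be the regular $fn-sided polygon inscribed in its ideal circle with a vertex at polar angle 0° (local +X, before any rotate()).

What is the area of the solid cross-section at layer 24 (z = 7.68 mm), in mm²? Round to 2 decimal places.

At z = 7.68 mm: the 13.5×7.5 cube contributes its full rectangle (area 101.25 mm²); the r=11 cylinder at (7, 7) gives a regular 16-gon of circumradius 11 (constant along its height) (area = (16/2)·11.000²·sin(360°/16) = 370.44 mm²); the cube at (14, 5.5) is present — its section is the full 12.5×13.5 rectangle (area 168.75 mm²); Taking the union: the regions partially overlap — summed areas 640.44 mm² minus the doubly-counted overlap 129.34 mm² gives 511.10 mm² — area = 511.10 mm². Overall, the cross-section is a single solid region. Net area = 511.10 mm².

511.10 mm²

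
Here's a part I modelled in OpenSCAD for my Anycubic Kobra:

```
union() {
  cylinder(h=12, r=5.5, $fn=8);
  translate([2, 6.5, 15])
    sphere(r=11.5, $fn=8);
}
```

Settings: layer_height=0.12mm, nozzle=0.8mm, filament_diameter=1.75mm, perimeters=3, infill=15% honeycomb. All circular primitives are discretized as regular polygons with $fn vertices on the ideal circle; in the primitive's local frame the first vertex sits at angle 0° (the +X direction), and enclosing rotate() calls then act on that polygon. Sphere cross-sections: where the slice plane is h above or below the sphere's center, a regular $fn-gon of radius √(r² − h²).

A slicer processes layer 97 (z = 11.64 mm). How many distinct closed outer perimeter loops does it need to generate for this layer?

At z = 11.64 mm: the r=5.5 cylinder contributes a regular 8-gon of circumradius 5.5; the sphere at (2, 6.5): section is a regular 8-gon, circumradius = √(r²−h²) = √(11.5²−3.36²) = 10.998; Taking the union: the regions partially overlap (shared area 75.27 mm²), so overlapping operands fuse into one piece — 1 connected region. The result has 1 disconnected region.

1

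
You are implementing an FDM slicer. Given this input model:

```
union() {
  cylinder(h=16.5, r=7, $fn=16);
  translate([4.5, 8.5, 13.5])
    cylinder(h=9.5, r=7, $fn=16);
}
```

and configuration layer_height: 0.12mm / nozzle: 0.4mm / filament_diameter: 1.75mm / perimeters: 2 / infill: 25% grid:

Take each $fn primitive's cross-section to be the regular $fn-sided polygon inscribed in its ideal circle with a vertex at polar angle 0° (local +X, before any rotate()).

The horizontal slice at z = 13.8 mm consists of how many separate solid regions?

1

At z = 13.8 mm: the r=7 cylinder gives a regular 16-gon of circumradius 7 (constant along its height); the r=7 cylinder at (4.5, 8.5) gives a regular 16-gon of circumradius 7 (constant along its height); Combining (union): the regions partially overlap (shared area 28.78 mm²), so overlapping operands fuse into one piece — 1 connected region. The result has 1 disconnected region.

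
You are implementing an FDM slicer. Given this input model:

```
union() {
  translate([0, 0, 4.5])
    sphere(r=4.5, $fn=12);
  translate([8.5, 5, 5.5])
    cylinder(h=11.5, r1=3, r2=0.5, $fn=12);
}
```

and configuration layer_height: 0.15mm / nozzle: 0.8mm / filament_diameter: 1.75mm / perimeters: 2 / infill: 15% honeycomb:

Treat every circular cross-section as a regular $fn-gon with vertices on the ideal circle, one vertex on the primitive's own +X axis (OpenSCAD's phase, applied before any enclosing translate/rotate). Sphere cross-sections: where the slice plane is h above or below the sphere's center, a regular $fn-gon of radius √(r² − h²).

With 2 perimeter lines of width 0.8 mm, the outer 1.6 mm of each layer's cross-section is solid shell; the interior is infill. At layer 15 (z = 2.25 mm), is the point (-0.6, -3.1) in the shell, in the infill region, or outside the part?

shell

At z = 2.25 mm: the r=4.5 sphere slices to a regular 12-gon of circumradius 3.897 (√(r²−h²) with h=2.25 from center); the cone at (8.5, 5) does not reach this height (z outside [5.5, 17]); Combining (union): only the r=4.5 sphere is present, so the union is just that shape — 1 connected region. Overall, the cross-section is a single solid region. The nearest boundary edge runs (-1.95, -3.37)→(-0.00, -3.90); distance from the point to it = 0.61 mm. The point is inside the cross-section, 0.61 mm from the nearest boundary — within the 1.6 mm shell band (2 × 0.8).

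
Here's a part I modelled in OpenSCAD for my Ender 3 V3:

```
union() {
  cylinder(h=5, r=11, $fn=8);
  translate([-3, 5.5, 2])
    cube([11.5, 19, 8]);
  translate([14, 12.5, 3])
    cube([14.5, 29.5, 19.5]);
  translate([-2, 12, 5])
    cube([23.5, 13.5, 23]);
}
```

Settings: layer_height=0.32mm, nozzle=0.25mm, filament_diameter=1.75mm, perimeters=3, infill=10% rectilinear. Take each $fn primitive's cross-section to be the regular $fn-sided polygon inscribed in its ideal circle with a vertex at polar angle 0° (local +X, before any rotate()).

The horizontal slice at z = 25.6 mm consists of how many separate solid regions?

1

At z = 25.6 mm: the cylinder is absent (z outside [0, 5]); the cube at (-3, 5.5) is absent (z outside [2, 10]); the cube at (14, 12.5) does not reach this height (z outside [3, 22.5]); the 23.5×13.5 cube at (-2, 12) contributes its full rectangle; Taking the union: only the 23.5×13.5 cube at (-2, 12) is present, so the union is just that shape — 1 connected region. The result has 1 disconnected region.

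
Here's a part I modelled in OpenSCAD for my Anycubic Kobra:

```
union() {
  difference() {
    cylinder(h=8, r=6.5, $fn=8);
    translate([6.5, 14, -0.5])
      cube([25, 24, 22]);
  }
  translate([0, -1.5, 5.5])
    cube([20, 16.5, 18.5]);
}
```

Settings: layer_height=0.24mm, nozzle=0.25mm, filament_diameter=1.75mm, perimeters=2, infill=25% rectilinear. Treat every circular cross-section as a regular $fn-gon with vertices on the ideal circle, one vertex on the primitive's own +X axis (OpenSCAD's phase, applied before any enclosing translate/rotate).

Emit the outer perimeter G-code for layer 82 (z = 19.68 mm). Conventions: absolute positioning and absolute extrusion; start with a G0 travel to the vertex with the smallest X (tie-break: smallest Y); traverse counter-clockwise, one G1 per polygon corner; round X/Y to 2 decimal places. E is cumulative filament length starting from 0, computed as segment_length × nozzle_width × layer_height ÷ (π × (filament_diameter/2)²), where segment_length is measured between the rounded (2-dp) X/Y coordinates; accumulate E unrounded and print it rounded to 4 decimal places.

G0 X0.00 Y-1.50 Z19.68
G1 X20.00 Y-1.50 E0.4989
G1 X20.00 Y15.00 E0.9105
G1 X0.00 Y15.00 E1.4094
G1 X0.00 Y-1.50 E1.8210

At z = 19.68 mm: the cylinder is not intersected at this z (z outside [0, 8]); the cube at (6.5, 14) (footprint 25×24) is included at this height; Taking the first minus the rest: the first operand is absent here, so nothing remains; the cube at (0, -1.5) is present — its section is the full 20×16.5 rectangle; Merging all regions: only the 20×16.5 cube at (0, -1.5) is present, so the union is just that shape — 1 connected region. The outline is a single polygon with 4 vertices. Extrusion per mm of travel: 0.25 × 0.24 / (π × 0.875²) = 0.024945. Accumulating E over each segment gives final E = 1.8210.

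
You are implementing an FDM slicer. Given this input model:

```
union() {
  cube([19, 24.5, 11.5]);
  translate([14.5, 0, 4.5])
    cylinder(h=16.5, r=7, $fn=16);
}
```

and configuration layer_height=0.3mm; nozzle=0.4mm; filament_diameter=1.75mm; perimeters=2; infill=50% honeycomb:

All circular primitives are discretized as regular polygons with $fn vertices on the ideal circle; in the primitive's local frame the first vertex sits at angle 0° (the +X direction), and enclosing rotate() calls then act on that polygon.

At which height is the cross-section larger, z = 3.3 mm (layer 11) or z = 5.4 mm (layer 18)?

layer 18 (z = 5.4 mm)

Layer 11 (z = 3.3): the cube (footprint 19×24.5) is included at this height (area 465.50 mm²); the cylinder at (14.5, 0) is not intersected at this z (z outside [4.5, 21]); Combining (union): only the 19×24.5 cube is present, so the union is just that shape — area = 465.50 mm². So its area = 465.50 mm². Layer 18 (z = 5.4): the 19×24.5 cube contributes its full rectangle (area 465.50 mm²); the r=7 cylinder at (14.5, 0) gives a regular 16-gon of circumradius 7 (constant along its height) (area = (16/2)·7.000²·sin(360°/16) = 150.01 mm²); Taking the union: the regions partially overlap — summed areas 615.51 mm² minus the doubly-counted overlap 66.21 mm² gives 549.30 mm² — area = 549.30 mm². So its area = 549.30 mm². Layer 18 is larger (549.30 vs 465.50 mm²).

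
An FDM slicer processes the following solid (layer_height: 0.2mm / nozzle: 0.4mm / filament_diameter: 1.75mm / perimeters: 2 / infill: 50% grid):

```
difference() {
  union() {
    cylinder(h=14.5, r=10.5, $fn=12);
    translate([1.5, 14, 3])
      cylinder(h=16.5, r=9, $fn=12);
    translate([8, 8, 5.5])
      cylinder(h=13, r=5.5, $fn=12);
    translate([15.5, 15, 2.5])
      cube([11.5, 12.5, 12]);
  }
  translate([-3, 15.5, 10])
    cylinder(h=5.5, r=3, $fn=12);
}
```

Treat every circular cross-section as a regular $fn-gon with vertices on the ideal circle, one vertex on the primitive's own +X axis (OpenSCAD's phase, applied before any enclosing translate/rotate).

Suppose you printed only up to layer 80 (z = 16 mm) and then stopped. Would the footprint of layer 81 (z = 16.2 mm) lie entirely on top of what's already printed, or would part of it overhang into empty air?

Compare the two slices. At z = 16: the cylinder is not intersected at this z (z outside [0, 14.5]); the cylinder at (1.5, 14): section is a regular 12-gon, circumradius r=9 (area = (12/2)·9.000²·sin(360°/12) = 243.00 mm²); the r=5.5 cylinder at (8, 8) contributes a regular 12-gon of circumradius 5.5 (area = (12/2)·5.500²·sin(360°/12) = 90.75 mm²); the cube at (15.5, 15) does not reach this height (z outside [2.5, 14.5]); Taking the union: the regions partially overlap — summed areas 333.75 mm² minus the doubly-counted overlap 38.72 mm² gives 295.03 mm² — area = 295.03 mm²; the cylinder at (-3, 15.5) is absent (z outside [10, 15.5]); Taking the first minus the rest: none of the subtracted shapes is present at this height, so the result so far is unchanged — area = 295.03 mm². At z = 16.2: the cylinder is not intersected at this z (z outside [0, 14.5]); the r=9 cylinder at (1.5, 14) contributes a regular 12-gon of circumradius 9 (area = (12/2)·9.000²·sin(360°/12) = 243.00 mm²); the r=5.5 cylinder at (8, 8) gives a regular 12-gon of circumradius 5.5 (constant along its height) (area = (12/2)·5.500²·sin(360°/12) = 90.75 mm²); the cube at (15.5, 15) does not reach this height (z outside [2.5, 14.5]); Merging all regions: the regions partially overlap — summed areas 333.75 mm² minus the doubly-counted overlap 38.72 mm² gives 295.03 mm² — area = 295.03 mm²; the cylinder at (-3, 15.5) is not intersected at this z (z outside [10, 15.5]); Taking the first minus the rest: none of the subtracted shapes is present at this height, so that combined region is unchanged — area = 295.03 mm². Checking containment: the cross-section at z = 16.2 is a subset of the cross-section at z = 16.

entirely on top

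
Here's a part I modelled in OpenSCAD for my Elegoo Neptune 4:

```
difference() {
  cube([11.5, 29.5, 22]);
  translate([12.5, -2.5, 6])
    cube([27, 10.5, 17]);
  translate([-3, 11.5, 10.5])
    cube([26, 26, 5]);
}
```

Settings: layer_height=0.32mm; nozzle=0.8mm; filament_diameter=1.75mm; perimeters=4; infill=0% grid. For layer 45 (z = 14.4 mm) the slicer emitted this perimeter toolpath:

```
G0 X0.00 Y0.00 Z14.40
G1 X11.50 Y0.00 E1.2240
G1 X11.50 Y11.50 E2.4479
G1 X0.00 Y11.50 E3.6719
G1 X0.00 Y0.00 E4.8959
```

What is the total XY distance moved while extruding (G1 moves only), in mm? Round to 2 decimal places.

Sum the Euclidean lengths of each G1 segment: total = 46.00 mm.

46.00 mm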